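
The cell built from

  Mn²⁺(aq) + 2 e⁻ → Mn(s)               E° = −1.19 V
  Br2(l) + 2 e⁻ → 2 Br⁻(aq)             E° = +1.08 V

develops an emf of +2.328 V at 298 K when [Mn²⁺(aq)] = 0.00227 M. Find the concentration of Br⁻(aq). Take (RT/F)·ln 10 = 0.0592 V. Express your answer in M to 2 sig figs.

2.2 M

With Br₂/Br⁻ at the cathode and Mn²⁺/Mn at the anode, E°cell = +1.08 − (−1.19) = +2.27 V (n = 2).
From the Nernst equation, log Q = n(E° − E)/0.0592 = 2·(+2.27 − (+2.328))/0.0592 = −1.959.
The balanced reaction is Br2(l) + Mn(s) → 2 Br⁻(aq) + Mn²⁺(aq), so Q = [Br⁻(aq)]^2·[Mn²⁺(aq)].
Solving for the unknown gives log [Br⁻(aq)] = 0.342, so [Br⁻(aq)] ≈ 2.2 M.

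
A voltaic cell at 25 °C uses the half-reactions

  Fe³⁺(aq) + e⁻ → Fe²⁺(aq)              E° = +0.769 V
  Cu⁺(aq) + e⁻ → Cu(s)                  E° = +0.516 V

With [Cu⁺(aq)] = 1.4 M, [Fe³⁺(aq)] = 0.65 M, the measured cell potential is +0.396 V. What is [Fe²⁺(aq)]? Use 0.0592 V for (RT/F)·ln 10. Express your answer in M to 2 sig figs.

0.0018 M

Fe³⁺/Fe²⁺ is the cathode (higher E°); E°cell = +0.769 − (+0.516) = +0.253 V with n = 1.
From the Nernst equation, log Q = n(E° − E)/0.0592 = 1·(+0.253 − (+0.396))/0.0592 = −2.416.
For Fe³⁺(aq) + Cu(s) → Fe²⁺(aq) + Cu⁺(aq), the reaction quotient is Q = ([Fe²⁺(aq)]·[Cu⁺(aq)]) / [Fe³⁺(aq)].
Substituting the known concentrations and solving, log [Fe²⁺(aq)] = −2.749 and [Fe²⁺(aq)] = 0.0018 M.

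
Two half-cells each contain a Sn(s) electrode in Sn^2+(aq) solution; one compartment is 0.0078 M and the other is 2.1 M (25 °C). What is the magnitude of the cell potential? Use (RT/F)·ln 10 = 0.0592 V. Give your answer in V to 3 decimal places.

For a concentration cell E°cell = 0, since both electrodes use the same couple.
The compartment with the higher Sn^2+(aq) concentration (2.1 M) acts as the cathode; ions are reduced there and produced at the dilute (0.0078 M) anode.
With n = 2, Ecell = −(0.0592/2)·log([dilute]/[conc]) = −(0.0592/2)·log(0.0078/2.1) = +0.072 V.

0.072 V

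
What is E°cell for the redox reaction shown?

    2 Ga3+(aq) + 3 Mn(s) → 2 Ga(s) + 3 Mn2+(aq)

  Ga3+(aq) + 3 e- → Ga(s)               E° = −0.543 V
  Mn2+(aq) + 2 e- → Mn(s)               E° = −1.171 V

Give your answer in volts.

In the reaction as written, Ga3+(aq) is reduced (cathode) and Mn2+(aq) is produced by oxidation at the anode.
E°cell = E°(cathode) − E°(anode) = −0.543 − (−1.171) = +0.628 V.

+0.628 V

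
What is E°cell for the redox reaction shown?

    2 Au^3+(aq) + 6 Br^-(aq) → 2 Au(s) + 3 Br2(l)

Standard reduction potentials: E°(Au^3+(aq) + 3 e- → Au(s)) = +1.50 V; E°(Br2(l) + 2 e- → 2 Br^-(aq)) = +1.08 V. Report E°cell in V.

+0.42 V

Au^3+(aq) gains electrons, so the Au³⁺/Au couple is the cathode; the Br₂/Br⁻ couple is the anode.
E°cell = E°(cathode) − E°(anode) = +1.50 − (+1.08) = +0.42 V.
The positive value indicates the reaction is spontaneous as written.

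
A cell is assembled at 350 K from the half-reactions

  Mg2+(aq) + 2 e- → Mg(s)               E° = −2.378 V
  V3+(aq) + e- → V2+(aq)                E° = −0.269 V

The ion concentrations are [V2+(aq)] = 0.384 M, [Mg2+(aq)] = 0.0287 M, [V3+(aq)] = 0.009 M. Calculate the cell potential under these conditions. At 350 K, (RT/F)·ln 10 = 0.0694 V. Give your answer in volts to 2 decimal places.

Since E°(V³⁺/V²⁺) > E°(Mg²⁺/Mg), V³⁺/V²⁺ serves as the cathode.
E°cell = −0.269 − (−2.378) = +2.109 V, with n = 2 electrons transferred.
Balancing gives 2 V3+(aq) + Mg(s) → 2 V2+(aq) + Mg2+(aq); hence Q = ([V2+(aq)]^2·[Mg2+(aq)]) / [V3+(aq)]^2 = 52.2 (log Q = 1.718).
Applying E = E° − (RT ln10/nF)·log Q gives +2.109 − (0.0694/2)(1.718) = +2.05 V.

+2.05 V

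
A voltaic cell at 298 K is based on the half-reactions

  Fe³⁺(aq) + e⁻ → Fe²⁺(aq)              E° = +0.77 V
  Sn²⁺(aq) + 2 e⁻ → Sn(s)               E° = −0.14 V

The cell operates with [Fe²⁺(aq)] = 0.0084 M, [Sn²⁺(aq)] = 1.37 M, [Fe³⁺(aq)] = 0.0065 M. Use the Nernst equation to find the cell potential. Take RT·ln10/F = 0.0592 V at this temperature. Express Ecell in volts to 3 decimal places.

Fe³⁺/Fe²⁺ is reduced (cathode, E° = +0.77 V) and Sn²⁺/Sn is oxidized (anode).
E°cell = +0.77 − (−0.14) = +0.91 V, with n = 2 electrons transferred.
For the overall reaction 2 Fe³⁺(aq) + Sn(s) → 2 Fe²⁺(aq) + Sn²⁺(aq), Q = ([Fe²⁺(aq)]^2·[Sn²⁺(aq)]) / [Fe³⁺(aq)]^2 = 2.29, giving log Q = 0.359.
By the Nernst equation, E = +0.91 − (0.0592/2)·(0.359) = +0.899 V.

+0.899 V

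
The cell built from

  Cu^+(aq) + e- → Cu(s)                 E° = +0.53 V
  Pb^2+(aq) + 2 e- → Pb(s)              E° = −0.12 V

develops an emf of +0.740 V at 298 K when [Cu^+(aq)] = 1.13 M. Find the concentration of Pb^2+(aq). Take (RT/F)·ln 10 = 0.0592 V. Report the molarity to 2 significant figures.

0.0012 M

Cu⁺/Cu is the cathode (higher E°); E°cell = +0.53 − (−0.12) = +0.65 V with n = 2.
Since E = E° − (0.0592/n)·log Q, log Q = n(E° − E)/0.0592 = −3.041.
For 2 Cu^+(aq) + Pb(s) → 2 Cu(s) + Pb^2+(aq), the reaction quotient is Q = [Pb^2+(aq)] / [Cu^+(aq)]^2.
Substituting the known concentrations and solving, log [Pb^2+(aq)] = −2.935 and [Pb^2+(aq)] = 0.0012 M.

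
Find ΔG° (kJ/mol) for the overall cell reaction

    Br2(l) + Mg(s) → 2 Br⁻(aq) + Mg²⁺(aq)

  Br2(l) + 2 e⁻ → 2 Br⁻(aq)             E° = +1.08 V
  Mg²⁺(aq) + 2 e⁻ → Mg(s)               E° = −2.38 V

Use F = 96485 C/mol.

−668 kJ/mol

In the reaction as written Br2(l) is reduced, so the Br₂/Br⁻ couple is the cathode and Mg²⁺/Mg is the anode.
E°cell = +1.08 − (−2.38) = +3.46 V; balancing electrons gives n = 2.
ΔG° = −nFE°cell = −(2)(96485)(+3.46) J/mol = −668 kJ/mol.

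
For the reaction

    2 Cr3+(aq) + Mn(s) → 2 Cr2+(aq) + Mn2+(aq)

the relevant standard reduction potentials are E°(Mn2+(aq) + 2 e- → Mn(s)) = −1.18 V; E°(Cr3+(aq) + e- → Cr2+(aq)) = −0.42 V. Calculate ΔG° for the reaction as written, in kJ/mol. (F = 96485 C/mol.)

In the reaction as written Cr3+(aq) is reduced, so the Cr³⁺/Cr²⁺ couple is the cathode and Mn²⁺/Mn is the anode.
E°cell = −0.42 − (−1.18) = +0.76 V; balancing electrons gives n = 2.
ΔG° = −nFE°cell = −(2)(96485)(+0.76) J/mol = −147 kJ/mol.

−147 kJ/mol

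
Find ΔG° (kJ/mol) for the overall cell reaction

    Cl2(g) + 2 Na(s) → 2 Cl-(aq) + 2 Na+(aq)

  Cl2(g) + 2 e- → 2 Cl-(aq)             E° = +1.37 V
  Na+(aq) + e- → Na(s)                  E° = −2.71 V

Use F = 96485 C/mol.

−787 kJ/mol

In the reaction as written Cl2(g) is reduced, so the Cl₂/Cl⁻ couple is the cathode and Na⁺/Na is the anode.
E°cell = +1.37 − (−2.71) = +4.08 V; balancing electrons gives n = 2.
ΔG° = −nFE°cell = −(2)(96485)(+4.08) J/mol = −787 kJ/mol.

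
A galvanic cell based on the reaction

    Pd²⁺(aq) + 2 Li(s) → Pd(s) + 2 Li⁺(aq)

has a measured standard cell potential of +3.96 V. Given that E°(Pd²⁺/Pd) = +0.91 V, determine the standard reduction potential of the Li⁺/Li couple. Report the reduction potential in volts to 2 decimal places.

−3.05 V

In the reaction as written the Pd²⁺/Pd couple is reduced (cathode) and Li⁺/Li is oxidized (anode), so E°cell = E°(Pd²⁺/Pd) − E°(Li⁺/Li).
E°(Li⁺/Li) = E°(cathode) − E°cell = +0.91 − (+3.96) = −3.05 V.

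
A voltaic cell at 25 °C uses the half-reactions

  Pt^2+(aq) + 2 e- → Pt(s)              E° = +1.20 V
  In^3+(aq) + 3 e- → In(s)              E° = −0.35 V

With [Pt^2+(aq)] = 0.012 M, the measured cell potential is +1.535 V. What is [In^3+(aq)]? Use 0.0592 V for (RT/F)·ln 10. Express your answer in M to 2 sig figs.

Pt²⁺/Pt is the cathode (higher E°); E°cell = +1.20 − (−0.35) = +1.55 V with n = 6.
From the Nernst equation, log Q = n(E° − E)/0.0592 = 6·(+1.55 − (+1.535))/0.0592 = 1.520.
The balanced reaction is 3 Pt^2+(aq) + 2 In(s) → 3 Pt(s) + 2 In^3+(aq), so Q = [In^3+(aq)]^2 / [Pt^2+(aq)]^3.
Substituting the known concentrations and solving, log [In^3+(aq)] = −2.121 and [In^3+(aq)] = 0.0076 M.

0.0076 M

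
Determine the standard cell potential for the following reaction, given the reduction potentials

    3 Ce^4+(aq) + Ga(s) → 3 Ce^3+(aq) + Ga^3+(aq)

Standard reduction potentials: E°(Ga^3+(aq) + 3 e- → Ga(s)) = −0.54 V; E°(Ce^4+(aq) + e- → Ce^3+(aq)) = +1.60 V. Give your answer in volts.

In the reaction as written, Ce^4+(aq) is reduced (cathode) and Ga^3+(aq) is produced by oxidation at the anode.
E°cell = E°(cathode) − E°(anode) = +1.60 − (−0.54) = +2.14 V.

+2.14 V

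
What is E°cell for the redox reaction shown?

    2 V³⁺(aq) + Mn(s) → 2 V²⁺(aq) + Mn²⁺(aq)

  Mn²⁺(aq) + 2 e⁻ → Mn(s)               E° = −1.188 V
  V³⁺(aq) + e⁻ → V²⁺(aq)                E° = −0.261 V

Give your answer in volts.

In the reaction as written, V³⁺(aq) is reduced (cathode) and Mn²⁺(aq) is produced by oxidation at the anode.
E°cell = E°(cathode) − E°(anode) = −0.261 − (−1.188) = +0.927 V.
The positive value indicates the reaction is spontaneous as written.

+0.927 V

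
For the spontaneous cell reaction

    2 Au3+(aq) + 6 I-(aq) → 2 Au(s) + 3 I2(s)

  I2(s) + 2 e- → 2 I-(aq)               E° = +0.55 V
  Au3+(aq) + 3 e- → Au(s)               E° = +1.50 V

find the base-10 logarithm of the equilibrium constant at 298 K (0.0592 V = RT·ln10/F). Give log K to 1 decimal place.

The Au³⁺/Au couple is reduced (cathode); E°cell = +1.50 − (+0.55) = +0.95 V with n = 6.
At equilibrium E = 0, so log K = nE°cell / 0.0592 = (6)(+0.95) / 0.0592 = 96.3.

log K = 96.3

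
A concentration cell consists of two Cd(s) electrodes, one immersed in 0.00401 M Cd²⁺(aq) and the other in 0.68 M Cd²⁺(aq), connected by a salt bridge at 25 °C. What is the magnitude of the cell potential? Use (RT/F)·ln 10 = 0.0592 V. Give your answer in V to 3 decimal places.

For a concentration cell E°cell = 0, since both electrodes use the same couple.
The compartment with the higher Cd²⁺(aq) concentration (0.68 M) acts as the cathode; ions are reduced there and produced at the dilute (0.00401 M) anode.
With n = 2, Ecell = −(0.0592/2)·log([dilute]/[conc]) = −(0.0592/2)·log(0.00401/0.68) = +0.066 V.

0.066 V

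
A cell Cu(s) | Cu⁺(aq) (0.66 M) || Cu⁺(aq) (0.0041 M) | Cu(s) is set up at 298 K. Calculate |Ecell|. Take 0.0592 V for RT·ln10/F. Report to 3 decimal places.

0.131 V

For a concentration cell E°cell = 0, since both electrodes use the same couple.
The compartment with the higher Cu⁺(aq) concentration (0.66 M) acts as the cathode; ions are reduced there and produced at the dilute (0.0041 M) anode.
With n = 1, Ecell = −(0.0592/1)·log([dilute]/[conc]) = −(0.0592/1)·log(0.0041/0.66) = +0.131 V.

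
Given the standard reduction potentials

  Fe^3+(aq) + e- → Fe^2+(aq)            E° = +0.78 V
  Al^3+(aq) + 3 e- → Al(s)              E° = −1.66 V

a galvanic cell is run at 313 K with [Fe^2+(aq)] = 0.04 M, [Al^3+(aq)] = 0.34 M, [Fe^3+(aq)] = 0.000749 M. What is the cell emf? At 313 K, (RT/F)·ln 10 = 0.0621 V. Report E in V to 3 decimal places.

+2.342 V

The Fe³⁺/Fe²⁺ couple has the more positive E°, so it is the cathode; Al³⁺/Al is the anode.
E°cell = E°cat − E°an = +0.78 − (−1.66) = +2.44 V; n = 3.
The balanced reaction is 3 Fe^3+(aq) + Al(s) → 3 Fe^2+(aq) + Al^3+(aq), so Q = ([Fe^2+(aq)]^3·[Al^3+(aq)]) / [Fe^3+(aq)]^3 = 5.18×10^4 and log Q = 4.714.
E = E° − (0.0621/n)·log Q = +2.44 − (0.0621/3)(4.714) = +2.342 V.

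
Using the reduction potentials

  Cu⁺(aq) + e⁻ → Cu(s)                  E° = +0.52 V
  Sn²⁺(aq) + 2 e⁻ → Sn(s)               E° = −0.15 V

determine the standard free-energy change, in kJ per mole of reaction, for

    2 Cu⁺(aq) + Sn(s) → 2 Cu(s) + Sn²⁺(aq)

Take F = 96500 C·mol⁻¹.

−129 kJ/mol

In the reaction as written Cu⁺(aq) is reduced, so the Cu⁺/Cu couple is the cathode and Sn²⁺/Sn is the anode.
E°cell = +0.52 − (−0.15) = +0.67 V; balancing electrons gives n = 2.
ΔG° = −nFE°cell = −(2)(96500)(+0.67) J/mol = −129 kJ/mol.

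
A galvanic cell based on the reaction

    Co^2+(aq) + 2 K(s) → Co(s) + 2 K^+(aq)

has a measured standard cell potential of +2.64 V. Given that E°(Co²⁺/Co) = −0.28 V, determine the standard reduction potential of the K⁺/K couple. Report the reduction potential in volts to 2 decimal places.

−2.92 V

In the reaction as written the Co²⁺/Co couple is reduced (cathode) and K⁺/K is oxidized (anode), so E°cell = E°(Co²⁺/Co) − E°(K⁺/K).
E°(K⁺/K) = E°(cathode) − E°cell = −0.28 − (+2.64) = −2.92 V.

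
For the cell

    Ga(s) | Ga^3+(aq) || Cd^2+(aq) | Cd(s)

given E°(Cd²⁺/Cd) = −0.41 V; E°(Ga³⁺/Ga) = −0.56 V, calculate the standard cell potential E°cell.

+0.15 V

By convention the left-hand electrode in cell notation is the anode (oxidation) and the right-hand electrode is the cathode (reduction).
E°cell = E°(right) − E°(left) = −0.41 − (−0.56) = +0.15 V.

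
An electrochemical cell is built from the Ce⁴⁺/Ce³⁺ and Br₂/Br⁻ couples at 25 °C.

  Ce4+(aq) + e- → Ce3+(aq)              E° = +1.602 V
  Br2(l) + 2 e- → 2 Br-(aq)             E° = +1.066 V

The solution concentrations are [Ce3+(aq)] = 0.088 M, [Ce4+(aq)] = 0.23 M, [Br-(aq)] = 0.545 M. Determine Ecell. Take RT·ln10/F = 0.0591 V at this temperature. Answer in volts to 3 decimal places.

+0.545 V

The Ce⁴⁺/Ce³⁺ couple has the more positive E°, so it is the cathode; Br₂/Br⁻ is the anode.
The standard potential is +1.602 − (+1.066) = +0.536 V and the balanced reaction transfers n = 2 electrons.
The balanced reaction is 2 Ce4+(aq) + 2 Br-(aq) → 2 Ce3+(aq) + Br2(l), so Q = [Ce3+(aq)]^2 / ([Ce4+(aq)]^2·[Br-(aq)]^2) = 0.493 and log Q = −0.307.
By the Nernst equation, E = +0.536 − (0.0591/2)·(−0.307) = +0.545 V.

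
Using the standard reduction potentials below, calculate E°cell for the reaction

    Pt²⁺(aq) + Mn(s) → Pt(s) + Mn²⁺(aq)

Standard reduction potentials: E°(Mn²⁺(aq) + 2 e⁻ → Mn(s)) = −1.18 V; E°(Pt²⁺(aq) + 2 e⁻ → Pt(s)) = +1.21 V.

Pt²⁺(aq) gains electrons, so the Pt²⁺/Pt couple is the cathode; the Mn²⁺/Mn couple is the anode.
E°cell = E°(cathode) − E°(anode) = +1.21 − (−1.18) = +2.39 V.
The positive value indicates the reaction is spontaneous as written.

+2.39 V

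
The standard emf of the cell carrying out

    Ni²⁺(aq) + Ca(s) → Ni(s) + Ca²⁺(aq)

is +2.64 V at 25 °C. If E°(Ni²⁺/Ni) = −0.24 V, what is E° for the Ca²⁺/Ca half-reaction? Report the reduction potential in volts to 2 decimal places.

In the reaction as written the Ni²⁺/Ni couple is reduced (cathode) and Ca²⁺/Ca is oxidized (anode), so E°cell = E°(Ni²⁺/Ni) − E°(Ca²⁺/Ca).
E°(Ca²⁺/Ca) = E°(cathode) − E°cell = −0.24 − (+2.64) = −2.88 V.

−2.88 V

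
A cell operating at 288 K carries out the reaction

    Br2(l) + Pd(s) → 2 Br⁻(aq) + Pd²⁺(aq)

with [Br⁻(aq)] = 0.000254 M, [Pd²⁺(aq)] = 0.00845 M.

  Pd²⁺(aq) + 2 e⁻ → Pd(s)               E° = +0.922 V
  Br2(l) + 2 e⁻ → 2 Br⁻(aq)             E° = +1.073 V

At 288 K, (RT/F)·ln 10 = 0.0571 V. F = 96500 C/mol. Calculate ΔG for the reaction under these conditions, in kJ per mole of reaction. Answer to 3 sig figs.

−80.2 kJ/mol

With Br₂/Br⁻ reduced at the cathode, E°cell = +1.073 − (+0.922) = +0.151 V and n = 2.
Q = [Br⁻(aq)]^2·[Pd²⁺(aq)] = 5.45×10^−10, so log Q = −9.263 and E = +0.151 − (0.0571/2)(−9.263) = +0.4155 V.
Finally ΔG = −nFE = −(2)(96500 C/mol)(+0.4155 V) = −80.2 kJ/mol.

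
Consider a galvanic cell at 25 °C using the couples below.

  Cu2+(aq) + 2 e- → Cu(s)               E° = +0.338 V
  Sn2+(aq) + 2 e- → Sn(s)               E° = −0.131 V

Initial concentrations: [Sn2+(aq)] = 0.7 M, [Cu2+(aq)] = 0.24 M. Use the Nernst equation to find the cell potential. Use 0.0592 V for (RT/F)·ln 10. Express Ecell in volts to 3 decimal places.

Cu²⁺/Cu is reduced (cathode, E° = +0.338 V) and Sn²⁺/Sn is oxidized (anode).
E°cell = +0.338 − (−0.131) = +0.469 V, with n = 2 electrons transferred.
Balancing gives Cu2+(aq) + Sn(s) → Cu(s) + Sn2+(aq); hence Q = [Sn2+(aq)] / [Cu2+(aq)] = 2.92 (log Q = 0.465).
Applying E = E° − (RT ln10/nF)·log Q gives +0.469 − (0.0592/2)(0.465) = +0.455 V.

+0.455 V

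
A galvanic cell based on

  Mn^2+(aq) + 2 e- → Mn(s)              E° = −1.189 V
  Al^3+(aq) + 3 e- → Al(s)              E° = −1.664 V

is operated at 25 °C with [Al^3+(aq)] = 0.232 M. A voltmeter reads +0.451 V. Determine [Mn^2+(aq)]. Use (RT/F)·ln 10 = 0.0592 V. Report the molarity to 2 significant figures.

Mn²⁺/Mn is the cathode (higher E°); E°cell = −1.189 − (−1.664) = +0.475 V with n = 6.
Since E = E° − (0.0592/n)·log Q, log Q = n(E° − E)/0.0592 = 2.432.
The balanced reaction is 3 Mn^2+(aq) + 2 Al(s) → 3 Mn(s) + 2 Al^3+(aq), so Q = [Al^3+(aq)]^2 / [Mn^2+(aq)]^3.
Solving for the unknown gives log [Mn^2+(aq)] = −1.234, so [Mn^2+(aq)] ≈ 0.058 M.

0.058 M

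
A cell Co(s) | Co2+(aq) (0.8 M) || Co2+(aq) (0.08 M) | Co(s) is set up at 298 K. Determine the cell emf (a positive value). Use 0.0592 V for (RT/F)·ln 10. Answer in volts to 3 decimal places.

For a concentration cell E°cell = 0, since both electrodes use the same couple.
The compartment with the higher Co2+(aq) concentration (0.8 M) acts as the cathode; ions are reduced there and produced at the dilute (0.08 M) anode.
With n = 2, Ecell = −(0.0592/2)·log([dilute]/[conc]) = −(0.0592/2)·log(0.08/0.8) = +0.030 V.

0.030 V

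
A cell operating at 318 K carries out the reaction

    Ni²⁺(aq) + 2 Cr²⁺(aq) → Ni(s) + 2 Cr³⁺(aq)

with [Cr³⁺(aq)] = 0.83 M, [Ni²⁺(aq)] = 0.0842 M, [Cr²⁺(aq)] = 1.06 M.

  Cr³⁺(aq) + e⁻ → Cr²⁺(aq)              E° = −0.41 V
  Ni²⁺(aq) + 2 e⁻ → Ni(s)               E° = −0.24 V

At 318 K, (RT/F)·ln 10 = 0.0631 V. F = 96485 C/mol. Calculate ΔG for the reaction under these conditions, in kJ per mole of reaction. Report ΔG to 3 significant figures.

With Ni²⁺/Ni reduced at the cathode, E°cell = −0.24 − (−0.41) = +0.17 V and n = 2.
Q = [Cr³⁺(aq)]^2 / ([Ni²⁺(aq)]·[Cr²⁺(aq)]^2) = 7.28, so log Q = 0.862 and E = +0.17 − (0.0631/2)(0.862) = +0.1428 V.
Finally ΔG = −nFE = −(2)(96485 C/mol)(+0.1428 V) = −27.6 kJ/mol.

−27.6 kJ/mol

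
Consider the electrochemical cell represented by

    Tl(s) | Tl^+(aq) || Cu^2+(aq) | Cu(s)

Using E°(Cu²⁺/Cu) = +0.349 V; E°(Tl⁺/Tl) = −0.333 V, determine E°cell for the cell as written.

By convention the left-hand electrode in cell notation is the anode (oxidation) and the right-hand electrode is the cathode (reduction).
E°cell = E°(right) − E°(left) = +0.349 − (−0.333) = +0.682 V.

+0.682 V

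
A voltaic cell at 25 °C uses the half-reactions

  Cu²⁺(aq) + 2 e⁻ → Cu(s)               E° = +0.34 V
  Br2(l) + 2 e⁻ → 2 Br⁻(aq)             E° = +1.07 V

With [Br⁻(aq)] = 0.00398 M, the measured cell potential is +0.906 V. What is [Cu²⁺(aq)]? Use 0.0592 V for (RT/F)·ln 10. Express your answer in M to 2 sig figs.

0.071 M

With Br₂/Br⁻ at the cathode and Cu²⁺/Cu at the anode, E°cell = +1.07 − (+0.34) = +0.73 V (n = 2).
Since E = E° − (0.0592/n)·log Q, log Q = n(E° − E)/0.0592 = −5.946.
Balancing electrons gives Br2(l) + Cu(s) → 2 Br⁻(aq) + Cu²⁺(aq); thus Q = [Br⁻(aq)]^2·[Cu²⁺(aq)].
Substituting the known concentrations and solving, log [Cu²⁺(aq)] = −1.146 and [Cu²⁺(aq)] = 0.071 M.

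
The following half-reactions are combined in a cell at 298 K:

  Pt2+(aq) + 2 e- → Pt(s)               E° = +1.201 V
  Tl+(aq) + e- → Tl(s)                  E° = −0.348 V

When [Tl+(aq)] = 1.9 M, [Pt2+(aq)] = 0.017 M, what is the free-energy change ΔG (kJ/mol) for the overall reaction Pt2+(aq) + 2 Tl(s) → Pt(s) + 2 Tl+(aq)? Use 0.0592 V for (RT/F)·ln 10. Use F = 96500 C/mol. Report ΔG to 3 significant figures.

With Pt²⁺/Pt reduced at the cathode, E°cell = +1.201 − (−0.348) = +1.549 V and n = 2.
Q = [Tl+(aq)]^2 / [Pt2+(aq)] = 212, so log Q = 2.327 and E = +1.549 − (0.0592/2)(2.327) = +1.4801 V.
ΔG = −nFE = −(2)(96500)(+1.4801) J/mol = −286 kJ/mol.

−286 kJ/mol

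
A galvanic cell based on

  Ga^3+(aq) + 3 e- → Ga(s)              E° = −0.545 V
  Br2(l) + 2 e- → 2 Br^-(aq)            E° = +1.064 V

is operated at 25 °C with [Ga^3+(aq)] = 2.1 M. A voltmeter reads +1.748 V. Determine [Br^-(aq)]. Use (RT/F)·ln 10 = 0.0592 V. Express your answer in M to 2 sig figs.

0.0035 M

Br₂/Br⁻ is the cathode (higher E°); E°cell = +1.064 − (−0.545) = +1.609 V with n = 6.
From the Nernst equation, log Q = n(E° − E)/0.0592 = 6·(+1.609 − (+1.748))/0.0592 = −14.088.
The balanced reaction is 3 Br2(l) + 2 Ga(s) → 6 Br^-(aq) + 2 Ga^3+(aq), so Q = [Br^-(aq)]^6·[Ga^3+(aq)]^2.
Solving for the unknown gives log [Br^-(aq)] = −2.455, so [Br^-(aq)] ≈ 0.0035 M.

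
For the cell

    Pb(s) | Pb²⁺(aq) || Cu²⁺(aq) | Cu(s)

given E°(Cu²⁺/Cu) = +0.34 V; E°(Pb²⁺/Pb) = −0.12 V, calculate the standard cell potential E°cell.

By convention the left-hand electrode in cell notation is the anode (oxidation) and the right-hand electrode is the cathode (reduction).
E°cell = E°(right) − E°(left) = +0.34 − (−0.12) = +0.46 V.

+0.46 V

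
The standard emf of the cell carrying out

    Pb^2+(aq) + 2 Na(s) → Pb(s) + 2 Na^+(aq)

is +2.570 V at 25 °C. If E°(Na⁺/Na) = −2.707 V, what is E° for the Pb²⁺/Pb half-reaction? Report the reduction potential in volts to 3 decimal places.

In the reaction as written the Pb²⁺/Pb couple is reduced (cathode) and Na⁺/Na is oxidized (anode), so E°cell = E°(Pb²⁺/Pb) − E°(Na⁺/Na).
E°(Pb²⁺/Pb) = E°cell + E°(anode) = +2.570 + (−2.707) = −0.137 V.

−0.137 V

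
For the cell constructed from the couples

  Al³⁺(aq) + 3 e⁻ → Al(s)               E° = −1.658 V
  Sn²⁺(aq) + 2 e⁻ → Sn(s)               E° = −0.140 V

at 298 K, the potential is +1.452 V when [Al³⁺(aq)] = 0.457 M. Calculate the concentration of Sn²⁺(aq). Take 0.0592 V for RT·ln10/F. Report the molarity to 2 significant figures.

0.0035 M

The Sn²⁺/Sn couple has the larger reduction potential, so it is the cathode: E°cell = −0.140 − (−1.658) = +1.518 V and n = 6.
From the Nernst equation, log Q = n(E° − E)/0.0592 = 6·(+1.518 − (+1.452))/0.0592 = 6.689.
The balanced reaction is 3 Sn²⁺(aq) + 2 Al(s) → 3 Sn(s) + 2 Al³⁺(aq), so Q = [Al³⁺(aq)]^2 / [Sn²⁺(aq)]^3.
Substituting the known concentrations and solving, log [Sn²⁺(aq)] = −2.456 and [Sn²⁺(aq)] = 0.0035 M.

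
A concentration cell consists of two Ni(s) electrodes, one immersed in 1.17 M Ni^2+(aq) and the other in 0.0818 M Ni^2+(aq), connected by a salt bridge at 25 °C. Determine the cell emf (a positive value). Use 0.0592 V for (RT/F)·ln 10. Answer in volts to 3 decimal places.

For a concentration cell E°cell = 0, since both electrodes use the same couple.
The compartment with the higher Ni^2+(aq) concentration (1.17 M) acts as the cathode; ions are reduced there and produced at the dilute (0.0818 M) anode.
With n = 2, Ecell = −(0.0592/2)·log([dilute]/[conc]) = −(0.0592/2)·log(0.0818/1.17) = +0.034 V.

0.034 V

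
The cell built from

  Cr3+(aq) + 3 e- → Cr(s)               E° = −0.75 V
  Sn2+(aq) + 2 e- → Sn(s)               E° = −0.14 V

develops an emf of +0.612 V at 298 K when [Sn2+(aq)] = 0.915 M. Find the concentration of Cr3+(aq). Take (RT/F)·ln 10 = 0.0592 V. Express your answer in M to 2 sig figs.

0.69 M

The Sn²⁺/Sn couple has the larger reduction potential, so it is the cathode: E°cell = −0.14 − (−0.75) = +0.61 V and n = 6.
Since E = E° − (0.0592/n)·log Q, log Q = n(E° − E)/0.0592 = −0.203.
For 3 Sn2+(aq) + 2 Cr(s) → 3 Sn(s) + 2 Cr3+(aq), the reaction quotient is Q = [Cr3+(aq)]^2 / [Sn2+(aq)]^3.
Solving for the unknown gives log [Cr3+(aq)] = −0.159, so [Cr3+(aq)] ≈ 0.69 M.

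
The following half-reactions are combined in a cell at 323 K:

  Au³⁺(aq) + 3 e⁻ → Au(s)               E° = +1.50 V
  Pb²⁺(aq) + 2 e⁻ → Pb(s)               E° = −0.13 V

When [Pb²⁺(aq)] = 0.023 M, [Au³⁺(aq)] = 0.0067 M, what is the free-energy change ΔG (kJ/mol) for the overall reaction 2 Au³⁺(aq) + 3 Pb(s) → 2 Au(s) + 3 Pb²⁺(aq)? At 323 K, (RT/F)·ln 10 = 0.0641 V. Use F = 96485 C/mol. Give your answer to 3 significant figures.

−947 kJ/mol

With Au³⁺/Au reduced at the cathode, E°cell = +1.50 − (−0.13) = +1.63 V and n = 6.
Here Q = [Pb²⁺(aq)]^3 / [Au³⁺(aq)]^2 = 0.271 (log Q = −0.567), giving E = +1.63 − (0.0641/6)·(−0.567) = +1.6361 V.
ΔG = −nFE = −(6)(96485)(+1.6361) J/mol = −947 kJ/mol.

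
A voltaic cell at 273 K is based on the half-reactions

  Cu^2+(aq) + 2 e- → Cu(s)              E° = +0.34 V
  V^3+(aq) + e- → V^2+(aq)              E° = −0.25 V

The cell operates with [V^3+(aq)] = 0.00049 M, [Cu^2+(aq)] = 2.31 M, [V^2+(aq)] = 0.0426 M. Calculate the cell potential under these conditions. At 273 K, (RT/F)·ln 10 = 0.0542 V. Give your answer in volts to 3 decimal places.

+0.705 V

Cu²⁺/Cu is reduced (cathode, E° = +0.34 V) and V³⁺/V²⁺ is oxidized (anode).
E°cell = +0.34 − (−0.25) = +0.59 V, with n = 2 electrons transferred.
The balanced reaction is Cu^2+(aq) + 2 V^2+(aq) → Cu(s) + 2 V^3+(aq), so Q = [V^3+(aq)]^2 / ([Cu^2+(aq)]·[V^2+(aq)]^2) = 5.73×10^−5 and log Q = −4.242.
Applying E = E° − (RT ln10/nF)·log Q gives +0.59 − (0.0542/2)(−4.242) = +0.705 V.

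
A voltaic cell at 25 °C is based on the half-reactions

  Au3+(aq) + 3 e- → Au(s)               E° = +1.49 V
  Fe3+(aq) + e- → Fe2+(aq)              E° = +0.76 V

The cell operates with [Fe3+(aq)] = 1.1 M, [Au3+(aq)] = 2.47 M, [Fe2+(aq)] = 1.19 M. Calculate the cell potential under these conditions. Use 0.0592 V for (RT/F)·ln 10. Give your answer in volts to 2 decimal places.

+0.74 V

The Au³⁺/Au couple has the more positive E°, so it is the cathode; Fe³⁺/Fe²⁺ is the anode.
The standard potential is +1.49 − (+0.76) = +0.73 V and the balanced reaction transfers n = 3 electrons.
Balancing gives Au3+(aq) + 3 Fe2+(aq) → Au(s) + 3 Fe3+(aq); hence Q = [Fe3+(aq)]^3 / ([Au3+(aq)]·[Fe2+(aq)]^3) = 0.32 (log Q = −0.495).
Applying E = E° − (RT ln10/nF)·log Q gives +0.73 − (0.0592/3)(−0.495) = +0.74 V.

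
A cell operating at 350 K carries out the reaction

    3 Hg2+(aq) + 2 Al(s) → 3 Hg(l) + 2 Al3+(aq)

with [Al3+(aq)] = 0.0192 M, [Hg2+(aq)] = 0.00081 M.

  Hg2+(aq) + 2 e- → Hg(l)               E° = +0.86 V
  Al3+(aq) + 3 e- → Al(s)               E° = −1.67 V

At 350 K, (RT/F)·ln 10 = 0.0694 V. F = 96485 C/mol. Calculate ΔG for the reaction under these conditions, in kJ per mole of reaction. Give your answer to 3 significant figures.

−1430 kJ/mol

The standard cell potential is +0.86 − (−1.67) = +2.53 V, with n = 6 electrons in the balanced equation.
Q = [Al3+(aq)]^2 / [Hg2+(aq)]^3 = 6.94×10^5, so log Q = 5.841 and E = +2.53 − (0.0694/6)(5.841) = +2.4624 V.
Finally ΔG = −nFE = −(6)(96485 C/mol)(+2.4624 V) = −1430 kJ/mol.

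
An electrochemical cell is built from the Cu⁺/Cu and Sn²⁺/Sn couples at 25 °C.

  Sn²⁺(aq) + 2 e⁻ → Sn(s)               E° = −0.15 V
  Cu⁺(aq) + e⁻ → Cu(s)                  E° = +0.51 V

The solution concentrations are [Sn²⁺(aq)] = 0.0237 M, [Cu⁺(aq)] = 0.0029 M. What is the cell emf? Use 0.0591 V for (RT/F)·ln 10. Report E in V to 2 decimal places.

Cu⁺/Cu is reduced (cathode, E° = +0.51 V) and Sn²⁺/Sn is oxidized (anode).
The standard potential is +0.51 − (−0.15) = +0.66 V and the balanced reaction transfers n = 2 electrons.
Balancing gives 2 Cu⁺(aq) + Sn(s) → 2 Cu(s) + Sn²⁺(aq); hence Q = [Sn²⁺(aq)] / [Cu⁺(aq)]^2 = 2.82×10^3 (log Q = 3.450).
E = E° − (0.0591/n)·log Q = +0.66 − (0.0591/2)(3.450) = +0.56 V.

+0.56 V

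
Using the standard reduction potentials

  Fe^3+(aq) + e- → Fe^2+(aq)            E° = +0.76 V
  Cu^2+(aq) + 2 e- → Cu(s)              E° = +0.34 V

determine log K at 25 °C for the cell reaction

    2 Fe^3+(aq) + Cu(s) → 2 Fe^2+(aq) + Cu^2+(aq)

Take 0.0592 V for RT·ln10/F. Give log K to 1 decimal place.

The Fe³⁺/Fe²⁺ couple is reduced (cathode); E°cell = +0.76 − (+0.34) = +0.42 V with n = 2.
At equilibrium E = 0, so log K = nE°cell / 0.0592 = (2)(+0.42) / 0.0592 = 14.2.

log K = 14.2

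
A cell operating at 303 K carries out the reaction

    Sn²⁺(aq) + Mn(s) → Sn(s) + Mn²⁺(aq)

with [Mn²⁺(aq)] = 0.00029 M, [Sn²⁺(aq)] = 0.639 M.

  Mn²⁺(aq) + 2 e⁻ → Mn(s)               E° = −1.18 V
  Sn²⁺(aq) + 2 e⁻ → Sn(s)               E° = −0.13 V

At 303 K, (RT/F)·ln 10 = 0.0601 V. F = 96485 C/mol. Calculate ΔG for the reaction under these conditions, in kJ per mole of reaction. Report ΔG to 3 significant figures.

E°cell = −0.13 − (−1.18) = +1.05 V; the balanced reaction transfers n = 2 electrons.
Here Q = [Mn²⁺(aq)] / [Sn²⁺(aq)] = 0.000454 (log Q = −3.343), giving E = +1.05 − (0.0601/2)·(−3.343) = +1.1505 V.
Then ΔG = −nFE = −2 × 96485 × +1.1505 J/mol = −222 kJ/mol.

−222 kJ/mol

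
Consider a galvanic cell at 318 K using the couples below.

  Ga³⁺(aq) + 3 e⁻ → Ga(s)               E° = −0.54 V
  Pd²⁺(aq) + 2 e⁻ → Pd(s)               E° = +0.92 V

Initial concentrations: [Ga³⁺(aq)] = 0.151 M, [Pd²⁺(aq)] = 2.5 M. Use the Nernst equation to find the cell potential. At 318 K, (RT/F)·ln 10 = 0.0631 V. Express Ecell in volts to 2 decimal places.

+1.49 V

Pd²⁺/Pd is reduced (cathode, E° = +0.92 V) and Ga³⁺/Ga is oxidized (anode).
E°cell = E°cat − E°an = +0.92 − (−0.54) = +1.46 V; n = 6.
The balanced reaction is 3 Pd²⁺(aq) + 2 Ga(s) → 3 Pd(s) + 2 Ga³⁺(aq), so Q = [Ga³⁺(aq)]^2 / [Pd²⁺(aq)]^3 = 0.00146 and log Q = −2.836.
Applying E = E° − (RT ln10/nF)·log Q gives +1.46 − (0.0631/6)(−2.836) = +1.49 V.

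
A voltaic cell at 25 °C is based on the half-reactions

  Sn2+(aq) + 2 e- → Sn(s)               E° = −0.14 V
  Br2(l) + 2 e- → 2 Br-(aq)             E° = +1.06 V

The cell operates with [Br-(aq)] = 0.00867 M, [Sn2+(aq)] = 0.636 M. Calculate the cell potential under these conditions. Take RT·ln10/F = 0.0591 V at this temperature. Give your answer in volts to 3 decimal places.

Br₂/Br⁻ is reduced (cathode, E° = +1.06 V) and Sn²⁺/Sn is oxidized (anode).
E°cell = E°cat − E°an = +1.06 − (−0.14) = +1.20 V; n = 2.
The balanced reaction is Br2(l) + Sn(s) → 2 Br-(aq) + Sn2+(aq), so Q = [Br-(aq)]^2·[Sn2+(aq)] = 4.78×10^−5 and log Q = −4.321.
By the Nernst equation, E = +1.20 − (0.0591/2)·(−4.321) = +1.328 V.

+1.328 V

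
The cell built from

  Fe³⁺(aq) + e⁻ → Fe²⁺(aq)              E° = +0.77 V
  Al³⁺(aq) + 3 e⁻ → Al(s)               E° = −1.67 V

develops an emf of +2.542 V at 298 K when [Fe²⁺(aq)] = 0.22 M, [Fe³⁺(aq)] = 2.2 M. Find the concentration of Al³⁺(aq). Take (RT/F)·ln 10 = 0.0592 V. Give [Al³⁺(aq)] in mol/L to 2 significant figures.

0.0068 M

With Fe³⁺/Fe²⁺ at the cathode and Al³⁺/Al at the anode, E°cell = +0.77 − (−1.67) = +2.44 V (n = 3).
From the Nernst equation, log Q = n(E° − E)/0.0592 = 3·(+2.44 − (+2.542))/0.0592 = −5.169.
The balanced reaction is 3 Fe³⁺(aq) + Al(s) → 3 Fe²⁺(aq) + Al³⁺(aq), so Q = ([Fe²⁺(aq)]^3·[Al³⁺(aq)]) / [Fe³⁺(aq)]^3.
Substituting the known concentrations and solving, log [Al³⁺(aq)] = −2.169 and [Al³⁺(aq)] = 0.0068 M.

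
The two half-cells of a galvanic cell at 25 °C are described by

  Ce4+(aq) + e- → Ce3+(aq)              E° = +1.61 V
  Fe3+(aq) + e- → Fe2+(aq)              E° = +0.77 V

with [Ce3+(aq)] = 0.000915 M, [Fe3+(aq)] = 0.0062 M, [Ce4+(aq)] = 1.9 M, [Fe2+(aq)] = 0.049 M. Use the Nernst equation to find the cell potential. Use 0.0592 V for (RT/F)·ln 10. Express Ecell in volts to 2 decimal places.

Ce⁴⁺/Ce³⁺ is reduced (cathode, E° = +1.61 V) and Fe³⁺/Fe²⁺ is oxidized (anode).
The standard potential is +1.61 − (+0.77) = +0.84 V and the balanced reaction transfers n = 1 electron.
Balancing gives Ce4+(aq) + Fe2+(aq) → Ce3+(aq) + Fe3+(aq); hence Q = ([Ce3+(aq)]·[Fe3+(aq)]) / ([Ce4+(aq)]·[Fe2+(aq)]) = 6.09×10^−5 (log Q = −4.215).
E = E° − (0.0592/n)·log Q = +0.84 − (0.0592/1)(−4.215) = +1.09 V.

+1.09 V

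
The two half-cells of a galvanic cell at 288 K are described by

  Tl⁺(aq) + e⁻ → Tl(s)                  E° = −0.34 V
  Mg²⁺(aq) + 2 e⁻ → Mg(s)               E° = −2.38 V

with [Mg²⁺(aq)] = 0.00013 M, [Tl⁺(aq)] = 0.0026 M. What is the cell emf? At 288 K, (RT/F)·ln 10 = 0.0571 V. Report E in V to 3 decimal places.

The Tl⁺/Tl couple has the more positive E°, so it is the cathode; Mg²⁺/Mg is the anode.
E°cell = E°cat − E°an = −0.34 − (−2.38) = +2.04 V; n = 2.
The balanced reaction is 2 Tl⁺(aq) + Mg(s) → 2 Tl(s) + Mg²⁺(aq), so Q = [Mg²⁺(aq)] / [Tl⁺(aq)]^2 = 19.2 and log Q = 1.284.
Applying E = E° − (RT ln10/nF)·log Q gives +2.04 − (0.0571/2)(1.284) = +2.003 V.

+2.003 V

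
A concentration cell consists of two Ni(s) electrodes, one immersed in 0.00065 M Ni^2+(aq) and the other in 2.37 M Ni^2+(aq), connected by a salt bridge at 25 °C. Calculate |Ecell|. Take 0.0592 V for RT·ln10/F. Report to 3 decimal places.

0.105 V

For a concentration cell E°cell = 0, since both electrodes use the same couple.
The compartment with the higher Ni^2+(aq) concentration (2.37 M) acts as the cathode; ions are reduced there and produced at the dilute (0.00065 M) anode.
With n = 2, Ecell = −(0.0592/2)·log([dilute]/[conc]) = −(0.0592/2)·log(0.00065/2.37) = +0.105 V.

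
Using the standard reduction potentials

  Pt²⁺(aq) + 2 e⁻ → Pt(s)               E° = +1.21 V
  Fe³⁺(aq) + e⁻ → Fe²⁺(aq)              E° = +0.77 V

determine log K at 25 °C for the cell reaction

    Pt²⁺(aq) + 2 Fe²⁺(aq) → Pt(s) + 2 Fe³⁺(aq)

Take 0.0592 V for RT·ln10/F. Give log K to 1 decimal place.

log K = 14.9

The Pt²⁺/Pt couple is reduced (cathode); E°cell = +1.21 − (+0.77) = +0.44 V with n = 2.
At equilibrium E = 0, so log K = nE°cell / 0.0592 = (2)(+0.44) / 0.0592 = 14.9.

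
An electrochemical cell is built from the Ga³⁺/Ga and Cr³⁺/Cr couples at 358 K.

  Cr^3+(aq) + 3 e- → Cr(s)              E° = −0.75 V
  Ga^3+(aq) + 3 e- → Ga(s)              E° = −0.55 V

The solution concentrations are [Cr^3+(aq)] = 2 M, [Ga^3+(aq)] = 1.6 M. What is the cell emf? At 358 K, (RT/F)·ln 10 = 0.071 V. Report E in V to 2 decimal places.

+0.20 V

Ga³⁺/Ga is reduced (cathode, E° = −0.55 V) and Cr³⁺/Cr is oxidized (anode).
The standard potential is −0.55 − (−0.75) = +0.20 V and the balanced reaction transfers n = 3 electrons.
Balancing gives Ga^3+(aq) + Cr(s) → Ga(s) + Cr^3+(aq); hence Q = [Cr^3+(aq)] / [Ga^3+(aq)] = 1.25 (log Q = 0.097).
E = E° − (0.071/n)·log Q = +0.20 − (0.071/3)(0.097) = +0.20 V.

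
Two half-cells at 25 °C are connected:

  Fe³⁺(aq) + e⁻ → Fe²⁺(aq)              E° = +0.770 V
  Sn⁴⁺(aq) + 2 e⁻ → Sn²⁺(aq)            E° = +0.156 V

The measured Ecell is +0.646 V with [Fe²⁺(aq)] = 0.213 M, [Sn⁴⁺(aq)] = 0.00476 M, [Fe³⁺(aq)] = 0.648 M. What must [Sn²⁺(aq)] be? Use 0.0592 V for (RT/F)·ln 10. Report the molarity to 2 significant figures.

Fe³⁺/Fe²⁺ is the cathode (higher E°); E°cell = +0.770 − (+0.156) = +0.614 V with n = 2.
From the Nernst equation, log Q = n(E° − E)/0.0592 = 2·(+0.614 − (+0.646))/0.0592 = −1.081.
Balancing electrons gives 2 Fe³⁺(aq) + Sn²⁺(aq) → 2 Fe²⁺(aq) + Sn⁴⁺(aq); thus Q = ([Fe²⁺(aq)]^2·[Sn⁴⁺(aq)]) / ([Fe³⁺(aq)]^2·[Sn²⁺(aq)]).
Isolating [Sn²⁺(aq)] in Q = 10^{−1.081} yields log [Sn²⁺(aq)] = −2.208, i.e. 0.0062 M.

0.0062 M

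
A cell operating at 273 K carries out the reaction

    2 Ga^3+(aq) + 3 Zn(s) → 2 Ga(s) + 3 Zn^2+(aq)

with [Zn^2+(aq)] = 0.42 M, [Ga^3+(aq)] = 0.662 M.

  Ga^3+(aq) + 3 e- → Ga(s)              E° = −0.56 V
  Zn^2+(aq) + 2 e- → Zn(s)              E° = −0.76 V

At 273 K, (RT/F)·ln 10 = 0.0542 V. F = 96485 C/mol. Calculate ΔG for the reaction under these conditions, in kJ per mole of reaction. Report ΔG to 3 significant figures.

−120 kJ/mol

E°cell = −0.56 − (−0.76) = +0.20 V; the balanced reaction transfers n = 6 electrons.
The reaction quotient is [Zn^2+(aq)]^3 / [Ga^3+(aq)]^2 = 0.169; by Nernst, E = +0.20 − (0.0542/6)(−0.772) = +0.2070 V.
Then ΔG = −nFE = −6 × 96485 × +0.2070 J/mol = −120 kJ/mol.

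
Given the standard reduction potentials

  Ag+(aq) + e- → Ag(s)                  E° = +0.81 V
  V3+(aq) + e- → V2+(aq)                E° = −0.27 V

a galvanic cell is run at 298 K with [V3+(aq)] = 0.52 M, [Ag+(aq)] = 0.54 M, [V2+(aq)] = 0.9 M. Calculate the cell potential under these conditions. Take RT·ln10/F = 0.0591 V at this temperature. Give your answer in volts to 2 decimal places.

+1.08 V

Since E°(Ag⁺/Ag) > E°(V³⁺/V²⁺), Ag⁺/Ag serves as the cathode.
E°cell = E°cat − E°an = +0.81 − (−0.27) = +1.08 V; n = 1.
The balanced reaction is Ag+(aq) + V2+(aq) → Ag(s) + V3+(aq), so Q = [V3+(aq)] / ([Ag+(aq)]·[V2+(aq)]) = 1.07 and log Q = 0.029.
E = E° − (0.0591/n)·log Q = +1.08 − (0.0591/1)(0.029) = +1.08 V.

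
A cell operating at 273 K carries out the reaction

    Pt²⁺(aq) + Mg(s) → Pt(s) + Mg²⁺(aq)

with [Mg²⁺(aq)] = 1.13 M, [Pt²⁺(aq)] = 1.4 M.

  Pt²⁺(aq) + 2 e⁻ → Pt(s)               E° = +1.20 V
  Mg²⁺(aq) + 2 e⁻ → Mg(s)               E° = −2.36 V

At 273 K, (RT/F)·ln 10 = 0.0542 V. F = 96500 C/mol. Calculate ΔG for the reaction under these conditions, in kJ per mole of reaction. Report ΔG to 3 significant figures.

The standard cell potential is +1.20 − (−2.36) = +3.56 V, with n = 2 electrons in the balanced equation.
Here Q = [Mg²⁺(aq)] / [Pt²⁺(aq)] = 0.807 (log Q = −0.093), giving E = +3.56 − (0.0542/2)·(−0.093) = +3.5625 V.
ΔG = −nFE = −(2)(96500)(+3.5625) J/mol = −688 kJ/mol.

−688 kJ/mol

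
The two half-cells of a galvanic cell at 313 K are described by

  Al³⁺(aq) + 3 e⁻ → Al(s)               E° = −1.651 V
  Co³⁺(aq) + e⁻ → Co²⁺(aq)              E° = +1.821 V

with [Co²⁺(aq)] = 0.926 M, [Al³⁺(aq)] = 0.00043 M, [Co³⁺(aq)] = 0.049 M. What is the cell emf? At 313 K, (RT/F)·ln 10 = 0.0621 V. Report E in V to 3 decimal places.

+3.462 V

Since E°(Co³⁺/Co²⁺) > E°(Al³⁺/Al), Co³⁺/Co²⁺ serves as the cathode.
E°cell = E°cat − E°an = +1.821 − (−1.651) = +3.472 V; n = 3.
Balancing gives 3 Co³⁺(aq) + Al(s) → 3 Co²⁺(aq) + Al³⁺(aq); hence Q = ([Co²⁺(aq)]^3·[Al³⁺(aq)]) / [Co³⁺(aq)]^3 = 2.9 (log Q = 0.463).
Applying E = E° − (RT ln10/nF)·log Q gives +3.472 − (0.0621/3)(0.463) = +3.462 V.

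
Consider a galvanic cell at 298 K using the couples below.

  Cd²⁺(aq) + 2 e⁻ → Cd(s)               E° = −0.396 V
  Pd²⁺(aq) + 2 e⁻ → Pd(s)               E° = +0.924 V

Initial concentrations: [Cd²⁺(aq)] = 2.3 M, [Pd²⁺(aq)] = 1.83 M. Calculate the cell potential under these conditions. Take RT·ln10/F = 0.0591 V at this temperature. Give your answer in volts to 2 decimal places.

Since E°(Pd²⁺/Pd) > E°(Cd²⁺/Cd), Pd²⁺/Pd serves as the cathode.
E°cell = +0.924 − (−0.396) = +1.320 V, with n = 2 electrons transferred.
Balancing gives Pd²⁺(aq) + Cd(s) → Pd(s) + Cd²⁺(aq); hence Q = [Cd²⁺(aq)] / [Pd²⁺(aq)] = 1.26 (log Q = 0.099).
E = E° − (0.0591/n)·log Q = +1.320 − (0.0591/2)(0.099) = +1.32 V.

+1.32 V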